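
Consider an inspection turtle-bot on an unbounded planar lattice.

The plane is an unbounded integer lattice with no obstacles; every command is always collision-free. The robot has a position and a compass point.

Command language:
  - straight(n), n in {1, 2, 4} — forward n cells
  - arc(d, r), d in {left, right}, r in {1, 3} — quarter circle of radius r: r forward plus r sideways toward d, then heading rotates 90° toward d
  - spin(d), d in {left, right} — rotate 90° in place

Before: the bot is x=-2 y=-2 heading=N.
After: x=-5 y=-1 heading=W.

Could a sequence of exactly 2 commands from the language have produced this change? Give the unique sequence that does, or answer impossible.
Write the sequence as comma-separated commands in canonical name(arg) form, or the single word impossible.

arc(left, 1), straight(2)

key: position moved to (-5,-1) AND the heading swung to W — translation plus rotation needed
t0: x=-2 y=-2 heading=N
step 1 (arc(left, 1)): x=-3 y=-1 heading=W
step 2 (straight(2)): x=-5 y=-1 heading=W
no other 2-command option fits: unique.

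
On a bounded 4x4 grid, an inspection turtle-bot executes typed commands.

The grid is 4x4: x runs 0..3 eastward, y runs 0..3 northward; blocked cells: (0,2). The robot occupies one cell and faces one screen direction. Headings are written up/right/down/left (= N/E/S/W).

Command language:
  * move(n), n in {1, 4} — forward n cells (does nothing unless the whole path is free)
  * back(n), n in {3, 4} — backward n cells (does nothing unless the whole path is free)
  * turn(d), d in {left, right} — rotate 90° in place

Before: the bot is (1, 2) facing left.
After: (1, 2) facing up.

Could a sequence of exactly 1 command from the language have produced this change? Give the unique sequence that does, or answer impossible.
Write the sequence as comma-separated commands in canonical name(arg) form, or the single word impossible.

turn(right)

key: parked at (1,2) the whole time — nothing moves the robot
initial: (1, 2) facing left
step 1 (turn(right)): (1, 2) facing up
uniquely the one of 6 1-step routes that fits.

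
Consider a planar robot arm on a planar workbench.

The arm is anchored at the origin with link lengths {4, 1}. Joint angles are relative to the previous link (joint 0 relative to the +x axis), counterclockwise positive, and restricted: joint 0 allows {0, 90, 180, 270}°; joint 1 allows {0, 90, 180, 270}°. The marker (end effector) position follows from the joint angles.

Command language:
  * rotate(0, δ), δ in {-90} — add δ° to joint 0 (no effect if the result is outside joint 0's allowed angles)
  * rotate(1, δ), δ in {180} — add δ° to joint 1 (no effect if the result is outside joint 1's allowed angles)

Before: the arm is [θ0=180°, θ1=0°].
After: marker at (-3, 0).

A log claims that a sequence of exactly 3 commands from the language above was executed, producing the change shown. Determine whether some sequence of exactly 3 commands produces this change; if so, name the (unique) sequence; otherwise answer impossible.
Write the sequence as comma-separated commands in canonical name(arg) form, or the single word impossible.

rotate(1, 180), rotate(1, 180), rotate(1, 180)

initial: [θ0=180°, θ1=0°]
step 1 (rotate(1, 180)): [θ0=180°, θ1=180°]
step 2 (rotate(1, 180)): [θ0=180°, θ1=0°]
step 3 (rotate(1, 180)): [θ0=180°, θ1=180°]
no rival 3-sequence matches.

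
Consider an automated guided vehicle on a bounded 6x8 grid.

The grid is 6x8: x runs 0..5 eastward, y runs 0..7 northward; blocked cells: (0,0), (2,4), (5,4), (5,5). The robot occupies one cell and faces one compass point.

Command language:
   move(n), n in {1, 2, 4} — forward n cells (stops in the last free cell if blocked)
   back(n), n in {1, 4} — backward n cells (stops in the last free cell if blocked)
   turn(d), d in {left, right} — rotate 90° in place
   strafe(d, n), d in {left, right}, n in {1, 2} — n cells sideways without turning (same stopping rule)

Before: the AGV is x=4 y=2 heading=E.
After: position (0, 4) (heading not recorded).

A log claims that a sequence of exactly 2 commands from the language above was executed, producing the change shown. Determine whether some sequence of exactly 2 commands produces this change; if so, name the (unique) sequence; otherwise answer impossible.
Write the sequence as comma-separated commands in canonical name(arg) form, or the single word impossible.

key: order matters: swapping back(4) and strafe(left, 2) lands elsewhere
t0: x=4 y=2 heading=E
t=1 back(4) ⇒ x=0 y=2 heading=E
t=2 strafe(left, 2) ⇒ x=0 y=4 heading=E
all 121 alternatives checked — unique.

back(4), strafe(left, 2)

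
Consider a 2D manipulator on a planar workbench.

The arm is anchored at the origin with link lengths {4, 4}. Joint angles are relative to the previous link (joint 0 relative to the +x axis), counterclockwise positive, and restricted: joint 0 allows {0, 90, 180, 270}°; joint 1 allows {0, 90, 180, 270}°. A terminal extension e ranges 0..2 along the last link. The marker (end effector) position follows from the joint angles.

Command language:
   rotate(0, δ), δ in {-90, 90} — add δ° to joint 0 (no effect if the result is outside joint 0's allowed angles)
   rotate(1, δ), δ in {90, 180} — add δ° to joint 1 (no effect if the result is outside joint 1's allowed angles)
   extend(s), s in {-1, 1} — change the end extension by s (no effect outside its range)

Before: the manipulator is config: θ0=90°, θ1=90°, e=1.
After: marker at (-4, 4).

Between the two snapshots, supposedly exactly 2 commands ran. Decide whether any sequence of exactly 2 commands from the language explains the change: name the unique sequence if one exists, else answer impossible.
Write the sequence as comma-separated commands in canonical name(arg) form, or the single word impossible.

extend(-1), extend(-1)

start: config: θ0=90°, θ1=90°, e=1
1. extend(-1) → config: θ0=90°, θ1=90°, e=0
2. extend(-1) → config: θ0=90°, θ1=90°, e=0
all 36 alternatives checked — unique.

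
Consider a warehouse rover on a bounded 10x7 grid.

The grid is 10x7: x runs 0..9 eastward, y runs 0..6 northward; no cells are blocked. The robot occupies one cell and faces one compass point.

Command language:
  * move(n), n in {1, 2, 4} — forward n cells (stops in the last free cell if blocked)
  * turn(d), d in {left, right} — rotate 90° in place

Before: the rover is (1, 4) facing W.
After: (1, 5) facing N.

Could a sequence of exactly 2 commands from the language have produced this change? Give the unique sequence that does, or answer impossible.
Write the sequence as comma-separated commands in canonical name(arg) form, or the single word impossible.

key: order matters: swapping turn(right) and move(1) lands elsewhere
from: (1, 4) facing W
[1] after turn(right): (1, 4) facing N
[2] after move(1): (1, 5) facing N
uniquely the one of 25 2-step routes that fits.

turn(right), move(1)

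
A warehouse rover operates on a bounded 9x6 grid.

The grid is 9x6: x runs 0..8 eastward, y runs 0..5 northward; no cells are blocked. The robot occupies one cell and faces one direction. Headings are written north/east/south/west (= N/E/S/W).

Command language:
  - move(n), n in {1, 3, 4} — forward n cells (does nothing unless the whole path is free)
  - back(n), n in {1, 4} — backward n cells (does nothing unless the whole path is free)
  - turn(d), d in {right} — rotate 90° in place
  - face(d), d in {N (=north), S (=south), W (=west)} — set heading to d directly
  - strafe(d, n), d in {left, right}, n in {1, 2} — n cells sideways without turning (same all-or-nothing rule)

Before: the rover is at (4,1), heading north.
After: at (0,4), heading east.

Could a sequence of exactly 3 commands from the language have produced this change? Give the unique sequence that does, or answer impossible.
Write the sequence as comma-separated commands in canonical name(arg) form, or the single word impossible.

move(3), turn(right), back(4)

key: position moved to (0,4) AND the heading swung to E — translation plus rotation needed
initial: at (4,1), heading north
1. move(3) → at (4,4), heading north
2. turn(right) → at (4,4), heading east
3. back(4) → at (0,4), heading east
no other 3-command option fits: unique.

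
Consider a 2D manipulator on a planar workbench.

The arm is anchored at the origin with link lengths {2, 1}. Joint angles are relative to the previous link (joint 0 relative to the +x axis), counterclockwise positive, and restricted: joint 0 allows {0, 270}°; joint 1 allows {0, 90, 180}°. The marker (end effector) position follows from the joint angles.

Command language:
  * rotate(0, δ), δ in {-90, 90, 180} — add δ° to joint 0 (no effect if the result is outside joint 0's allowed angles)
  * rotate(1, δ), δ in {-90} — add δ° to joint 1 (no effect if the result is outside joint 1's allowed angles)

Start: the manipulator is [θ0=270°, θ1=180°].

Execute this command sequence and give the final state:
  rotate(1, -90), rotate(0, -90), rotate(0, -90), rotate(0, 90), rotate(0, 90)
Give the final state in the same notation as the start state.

[θ0=0°, θ1=90°]

t0: [θ0=270°, θ1=180°]
1. rotate(1, -90) → [θ0=270°, θ1=90°]
2. rotate(0, -90) → [θ0=270°, θ1=90°]
3. rotate(0, -90) → [θ0=270°, θ1=90°]
4. rotate(0, 90) → [θ0=0°, θ1=90°]
5. rotate(0, 90) → [θ0=0°, θ1=90°]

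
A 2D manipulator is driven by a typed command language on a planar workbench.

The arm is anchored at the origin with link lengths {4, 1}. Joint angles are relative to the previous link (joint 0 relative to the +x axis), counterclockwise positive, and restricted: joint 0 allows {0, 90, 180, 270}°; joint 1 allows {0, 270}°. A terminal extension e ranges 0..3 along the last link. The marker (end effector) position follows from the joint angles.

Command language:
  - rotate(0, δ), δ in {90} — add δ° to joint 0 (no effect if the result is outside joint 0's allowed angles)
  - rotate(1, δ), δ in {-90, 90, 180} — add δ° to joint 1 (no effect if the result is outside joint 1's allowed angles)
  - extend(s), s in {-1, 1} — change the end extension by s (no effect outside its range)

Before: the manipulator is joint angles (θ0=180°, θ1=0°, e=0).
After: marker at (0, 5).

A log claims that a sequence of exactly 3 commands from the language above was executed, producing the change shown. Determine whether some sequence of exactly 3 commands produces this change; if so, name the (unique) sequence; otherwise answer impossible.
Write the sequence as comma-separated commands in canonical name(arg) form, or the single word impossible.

rotate(0, 90), rotate(0, 90), rotate(0, 90)

initial: joint angles (θ0=180°, θ1=0°, e=0)
1. rotate(0, 90) → joint angles (θ0=270°, θ1=0°, e=0)
2. rotate(0, 90) → joint angles (θ0=0°, θ1=0°, e=0)
3. rotate(0, 90) → joint angles (θ0=90°, θ1=0°, e=0)
no rival 3-sequence matches.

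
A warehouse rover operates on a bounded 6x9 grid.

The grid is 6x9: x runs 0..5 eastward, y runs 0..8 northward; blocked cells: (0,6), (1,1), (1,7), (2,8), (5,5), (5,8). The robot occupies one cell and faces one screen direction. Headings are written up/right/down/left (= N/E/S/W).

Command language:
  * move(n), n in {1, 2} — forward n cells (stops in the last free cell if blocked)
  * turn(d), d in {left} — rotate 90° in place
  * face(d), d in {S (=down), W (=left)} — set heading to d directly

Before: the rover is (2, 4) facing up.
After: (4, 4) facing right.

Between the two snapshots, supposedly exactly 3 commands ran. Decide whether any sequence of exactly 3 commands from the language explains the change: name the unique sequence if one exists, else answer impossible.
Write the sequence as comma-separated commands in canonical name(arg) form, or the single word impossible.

face(S), turn(left), move(2)

key: running move(2) before face(S) would end elsewhere — order is forced
t0: (2, 4) facing up
step 1 (face(S)): (2, 4) facing down
step 2 (turn(left)): (2, 4) facing right
step 3 (move(2)): (4, 4) facing right
all 125 alternatives checked — unique.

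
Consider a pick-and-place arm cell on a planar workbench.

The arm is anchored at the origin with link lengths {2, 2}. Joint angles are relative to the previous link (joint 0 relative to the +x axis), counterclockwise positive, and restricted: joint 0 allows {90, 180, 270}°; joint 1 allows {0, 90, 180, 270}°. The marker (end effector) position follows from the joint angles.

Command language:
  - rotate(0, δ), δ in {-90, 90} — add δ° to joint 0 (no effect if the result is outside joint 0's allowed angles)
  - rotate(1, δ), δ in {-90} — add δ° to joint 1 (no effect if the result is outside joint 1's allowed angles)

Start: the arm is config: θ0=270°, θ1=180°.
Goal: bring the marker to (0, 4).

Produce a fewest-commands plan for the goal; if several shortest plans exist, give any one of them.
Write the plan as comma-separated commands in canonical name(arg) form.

rotate(0, -90), rotate(0, -90), rotate(1, -90), rotate(1, -90)

t0: config: θ0=270°, θ1=180°
step 1 (rotate(0, -90)): config: θ0=180°, θ1=180°
step 2 (rotate(0, -90)): config: θ0=90°, θ1=180°
step 3 (rotate(1, -90)): config: θ0=90°, θ1=90°
step 4 (rotate(1, -90)): config: θ0=90°, θ1=0°
nothing shorter than 4 reaches the goal.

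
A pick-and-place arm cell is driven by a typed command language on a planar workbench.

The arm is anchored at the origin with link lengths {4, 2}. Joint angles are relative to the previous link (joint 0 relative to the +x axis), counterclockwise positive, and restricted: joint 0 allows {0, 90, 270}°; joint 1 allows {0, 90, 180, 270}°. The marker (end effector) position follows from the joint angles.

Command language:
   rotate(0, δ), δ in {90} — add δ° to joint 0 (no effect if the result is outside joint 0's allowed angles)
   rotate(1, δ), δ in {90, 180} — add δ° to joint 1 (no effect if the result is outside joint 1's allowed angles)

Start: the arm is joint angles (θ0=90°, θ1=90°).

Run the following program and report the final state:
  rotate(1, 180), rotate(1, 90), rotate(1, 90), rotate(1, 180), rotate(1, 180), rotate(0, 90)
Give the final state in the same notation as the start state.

joint angles (θ0=90°, θ1=90°)

begin: joint angles (θ0=90°, θ1=90°)
[1] after rotate(1, 180): joint angles (θ0=90°, θ1=270°)
[2] after rotate(1, 90): joint angles (θ0=90°, θ1=0°)
[3] after rotate(1, 90): joint angles (θ0=90°, θ1=90°)
[4] after rotate(1, 180): joint angles (θ0=90°, θ1=270°)
[5] after rotate(1, 180): joint angles (θ0=90°, θ1=90°)
[6] after rotate(0, 90): joint angles (θ0=90°, θ1=90°)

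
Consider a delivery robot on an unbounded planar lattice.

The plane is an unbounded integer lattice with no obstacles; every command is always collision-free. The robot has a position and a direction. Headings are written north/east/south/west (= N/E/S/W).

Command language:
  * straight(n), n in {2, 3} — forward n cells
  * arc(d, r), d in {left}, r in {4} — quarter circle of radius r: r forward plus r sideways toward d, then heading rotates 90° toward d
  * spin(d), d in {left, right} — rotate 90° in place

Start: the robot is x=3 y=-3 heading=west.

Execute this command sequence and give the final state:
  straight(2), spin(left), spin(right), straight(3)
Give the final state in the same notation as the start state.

initial: x=3 y=-3 heading=west
[1] after straight(2): x=1 y=-3 heading=west
[2] after spin(left): x=1 y=-3 heading=south
[3] after spin(right): x=1 y=-3 heading=west
[4] after straight(3): x=-2 y=-3 heading=west

x=-2 y=-3 heading=west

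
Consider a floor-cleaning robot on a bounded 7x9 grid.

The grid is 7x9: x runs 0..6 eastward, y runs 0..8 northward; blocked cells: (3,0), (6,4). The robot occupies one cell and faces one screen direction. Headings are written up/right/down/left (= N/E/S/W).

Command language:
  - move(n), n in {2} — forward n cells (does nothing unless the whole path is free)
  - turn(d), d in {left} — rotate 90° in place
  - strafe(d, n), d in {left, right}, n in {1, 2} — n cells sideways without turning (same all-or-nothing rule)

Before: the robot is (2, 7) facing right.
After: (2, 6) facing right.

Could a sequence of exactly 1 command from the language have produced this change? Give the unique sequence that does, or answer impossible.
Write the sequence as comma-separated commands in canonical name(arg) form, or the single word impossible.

key: still facing E — the one step turns nothing
begin: (2, 7) facing right
[1] after strafe(right, 1): (2, 6) facing right
all 6 alternatives checked — unique.

strafe(right, 1)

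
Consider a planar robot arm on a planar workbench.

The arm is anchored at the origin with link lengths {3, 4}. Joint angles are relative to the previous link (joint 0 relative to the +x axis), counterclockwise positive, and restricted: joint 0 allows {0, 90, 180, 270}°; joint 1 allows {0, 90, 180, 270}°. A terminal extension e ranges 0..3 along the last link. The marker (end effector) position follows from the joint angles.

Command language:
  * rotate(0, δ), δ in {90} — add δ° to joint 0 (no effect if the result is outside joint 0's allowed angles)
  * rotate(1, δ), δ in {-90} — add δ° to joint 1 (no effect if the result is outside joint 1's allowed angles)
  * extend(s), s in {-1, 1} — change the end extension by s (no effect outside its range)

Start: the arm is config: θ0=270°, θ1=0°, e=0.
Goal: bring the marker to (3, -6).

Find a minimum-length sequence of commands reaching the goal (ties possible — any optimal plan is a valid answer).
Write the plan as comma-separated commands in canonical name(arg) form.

start: config: θ0=270°, θ1=0°, e=0
step 1 (rotate(1, -90)): config: θ0=270°, θ1=270°, e=0
step 2 (rotate(0, 90)): config: θ0=0°, θ1=270°, e=0
step 3 (extend(1)): config: θ0=0°, θ1=270°, e=1
step 4 (extend(1)): config: θ0=0°, θ1=270°, e=2
minimal: 4 command(s), checked below 4.

rotate(1, -90), rotate(0, 90), extend(1), extend(1)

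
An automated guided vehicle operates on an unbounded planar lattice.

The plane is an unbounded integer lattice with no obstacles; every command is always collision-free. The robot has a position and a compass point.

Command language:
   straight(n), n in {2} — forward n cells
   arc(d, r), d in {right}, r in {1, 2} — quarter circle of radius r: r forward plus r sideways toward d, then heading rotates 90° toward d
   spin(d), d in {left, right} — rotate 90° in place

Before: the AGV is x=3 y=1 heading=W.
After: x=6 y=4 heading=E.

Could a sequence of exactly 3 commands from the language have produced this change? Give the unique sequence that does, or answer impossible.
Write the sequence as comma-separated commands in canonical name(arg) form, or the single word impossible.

key: position moved to (6,4) AND the heading swung to E — translation plus rotation needed
t0: x=3 y=1 heading=W
step 1 (arc(right, 1)): x=2 y=2 heading=N
step 2 (arc(right, 2)): x=4 y=4 heading=E
step 3 (straight(2)): x=6 y=4 heading=E
all 125 alternatives checked — unique.

arc(right, 1), arc(right, 2), straight(2)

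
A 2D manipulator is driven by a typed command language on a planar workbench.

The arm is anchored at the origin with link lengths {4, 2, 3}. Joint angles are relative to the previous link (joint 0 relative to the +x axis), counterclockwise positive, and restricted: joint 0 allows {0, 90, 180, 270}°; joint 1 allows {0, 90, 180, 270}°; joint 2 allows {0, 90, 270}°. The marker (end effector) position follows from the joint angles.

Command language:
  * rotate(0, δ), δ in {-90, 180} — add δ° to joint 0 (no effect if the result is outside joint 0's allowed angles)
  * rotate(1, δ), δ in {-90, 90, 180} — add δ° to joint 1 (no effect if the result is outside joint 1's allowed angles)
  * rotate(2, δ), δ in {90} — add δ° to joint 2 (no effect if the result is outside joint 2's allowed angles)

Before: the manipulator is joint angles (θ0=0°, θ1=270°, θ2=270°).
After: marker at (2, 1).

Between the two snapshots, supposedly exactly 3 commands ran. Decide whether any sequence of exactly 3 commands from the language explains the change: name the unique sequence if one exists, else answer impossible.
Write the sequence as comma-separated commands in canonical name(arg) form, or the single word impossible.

rotate(0, -90), rotate(0, -90), rotate(0, -90)

t0: joint angles (θ0=0°, θ1=270°, θ2=270°)
t=1 rotate(0, -90) ⇒ joint angles (θ0=270°, θ1=270°, θ2=270°)
t=2 rotate(0, -90) ⇒ joint angles (θ0=180°, θ1=270°, θ2=270°)
t=3 rotate(0, -90) ⇒ joint angles (θ0=90°, θ1=270°, θ2=270°)
no other 3-command option fits: unique.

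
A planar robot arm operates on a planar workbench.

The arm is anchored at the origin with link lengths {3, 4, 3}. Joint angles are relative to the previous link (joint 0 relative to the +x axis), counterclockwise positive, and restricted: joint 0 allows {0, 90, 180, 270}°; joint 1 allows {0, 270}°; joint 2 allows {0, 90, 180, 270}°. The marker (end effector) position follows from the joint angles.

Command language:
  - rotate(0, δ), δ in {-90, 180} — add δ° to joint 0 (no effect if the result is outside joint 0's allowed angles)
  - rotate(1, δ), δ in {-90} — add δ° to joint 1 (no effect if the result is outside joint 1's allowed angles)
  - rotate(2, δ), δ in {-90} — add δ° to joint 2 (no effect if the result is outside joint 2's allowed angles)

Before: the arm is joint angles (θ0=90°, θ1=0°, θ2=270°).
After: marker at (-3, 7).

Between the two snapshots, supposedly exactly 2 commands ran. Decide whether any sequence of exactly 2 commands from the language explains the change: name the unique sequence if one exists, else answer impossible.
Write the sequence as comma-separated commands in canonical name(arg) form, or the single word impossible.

rotate(2, -90), rotate(2, -90)

start: joint angles (θ0=90°, θ1=0°, θ2=270°)
t=1 rotate(2, -90) ⇒ joint angles (θ0=90°, θ1=0°, θ2=180°)
t=2 rotate(2, -90) ⇒ joint angles (θ0=90°, θ1=0°, θ2=90°)
no other 2-command option fits: unique.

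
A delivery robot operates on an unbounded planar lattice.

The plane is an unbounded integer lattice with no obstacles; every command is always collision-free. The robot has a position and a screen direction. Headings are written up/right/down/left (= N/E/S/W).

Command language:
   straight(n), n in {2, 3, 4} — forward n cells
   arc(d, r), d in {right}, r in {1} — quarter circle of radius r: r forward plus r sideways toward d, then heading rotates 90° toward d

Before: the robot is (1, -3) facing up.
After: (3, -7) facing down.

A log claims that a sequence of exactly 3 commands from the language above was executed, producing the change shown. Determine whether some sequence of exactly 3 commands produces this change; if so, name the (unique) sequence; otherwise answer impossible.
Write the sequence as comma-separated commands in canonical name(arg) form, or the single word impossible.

key: position moved to (3,-7) AND the heading swung to S — translation plus rotation needed
begin: (1, -3) facing up
step 1 (arc(right, 1)): (2, -2) facing right
step 2 (arc(right, 1)): (3, -3) facing down
step 3 (straight(4)): (3, -7) facing down
uniquely the one of 64 3-step routes that fits.

arc(right, 1), arc(right, 1), straight(4)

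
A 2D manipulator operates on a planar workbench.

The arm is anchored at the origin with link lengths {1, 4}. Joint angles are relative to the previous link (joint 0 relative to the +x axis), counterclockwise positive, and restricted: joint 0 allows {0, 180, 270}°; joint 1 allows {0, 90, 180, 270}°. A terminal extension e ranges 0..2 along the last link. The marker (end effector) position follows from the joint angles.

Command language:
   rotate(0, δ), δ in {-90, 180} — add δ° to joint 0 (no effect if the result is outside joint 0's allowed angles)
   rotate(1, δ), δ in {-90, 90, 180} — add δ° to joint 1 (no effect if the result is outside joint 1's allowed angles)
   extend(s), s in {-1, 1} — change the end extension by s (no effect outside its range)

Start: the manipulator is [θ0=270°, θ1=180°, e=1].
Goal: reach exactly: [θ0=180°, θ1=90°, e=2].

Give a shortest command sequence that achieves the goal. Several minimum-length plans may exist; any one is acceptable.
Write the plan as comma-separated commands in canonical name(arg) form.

rotate(1, -90), extend(1), rotate(0, -90)

start: [θ0=270°, θ1=180°, e=1]
t=1 rotate(1, -90) ⇒ [θ0=270°, θ1=90°, e=1]
t=2 extend(1) ⇒ [θ0=270°, θ1=90°, e=2]
t=3 rotate(0, -90) ⇒ [θ0=180°, θ1=90°, e=2]
nothing shorter than 3 reaches the goal.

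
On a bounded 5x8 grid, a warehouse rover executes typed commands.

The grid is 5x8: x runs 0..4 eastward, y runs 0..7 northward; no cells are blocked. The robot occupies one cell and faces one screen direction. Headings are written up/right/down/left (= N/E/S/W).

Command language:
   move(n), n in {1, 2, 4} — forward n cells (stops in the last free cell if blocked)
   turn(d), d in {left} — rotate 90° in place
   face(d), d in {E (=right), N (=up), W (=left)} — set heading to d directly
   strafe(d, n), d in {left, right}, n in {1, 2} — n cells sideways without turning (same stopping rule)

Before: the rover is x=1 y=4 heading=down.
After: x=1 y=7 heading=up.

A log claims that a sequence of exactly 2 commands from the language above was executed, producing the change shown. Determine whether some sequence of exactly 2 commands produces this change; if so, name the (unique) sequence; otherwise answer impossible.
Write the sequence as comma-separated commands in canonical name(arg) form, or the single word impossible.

key: position moved to (1,7) AND the heading swung to N — translation plus rotation needed
t0: x=1 y=4 heading=down
[1] after face(N): x=1 y=4 heading=up
[2] after move(4): x=1 y=7 heading=up
all 121 alternatives checked — unique.

face(N), move(4)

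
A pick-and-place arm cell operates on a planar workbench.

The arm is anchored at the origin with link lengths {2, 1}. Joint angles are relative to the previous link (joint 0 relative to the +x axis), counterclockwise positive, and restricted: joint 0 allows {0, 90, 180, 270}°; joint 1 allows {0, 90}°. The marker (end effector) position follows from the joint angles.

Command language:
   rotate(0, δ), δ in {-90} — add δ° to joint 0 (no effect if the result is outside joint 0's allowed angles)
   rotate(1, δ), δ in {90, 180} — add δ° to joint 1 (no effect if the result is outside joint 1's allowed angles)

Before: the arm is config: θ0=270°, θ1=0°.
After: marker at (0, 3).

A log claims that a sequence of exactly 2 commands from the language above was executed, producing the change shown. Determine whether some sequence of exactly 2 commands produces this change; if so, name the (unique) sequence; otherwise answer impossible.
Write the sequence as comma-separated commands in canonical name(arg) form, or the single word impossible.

begin: config: θ0=270°, θ1=0°
[1] after rotate(0, -90): config: θ0=180°, θ1=0°
[2] after rotate(0, -90): config: θ0=90°, θ1=0°
all 9 alternatives checked — unique.

rotate(0, -90), rotate(0, -90)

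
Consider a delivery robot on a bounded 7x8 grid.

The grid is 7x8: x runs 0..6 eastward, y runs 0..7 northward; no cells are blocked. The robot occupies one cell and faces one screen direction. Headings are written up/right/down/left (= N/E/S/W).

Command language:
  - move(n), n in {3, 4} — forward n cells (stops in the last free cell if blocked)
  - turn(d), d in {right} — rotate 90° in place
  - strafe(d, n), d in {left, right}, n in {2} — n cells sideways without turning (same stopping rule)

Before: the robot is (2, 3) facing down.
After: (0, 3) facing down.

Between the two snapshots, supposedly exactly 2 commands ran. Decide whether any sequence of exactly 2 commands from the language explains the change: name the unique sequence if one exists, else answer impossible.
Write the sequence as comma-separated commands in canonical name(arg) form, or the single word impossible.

key: the second strafe(right, 2) runs into the grid edge before its full distance
initial: (2, 3) facing down
1. strafe(right, 2) → (0, 3) facing down
2. strafe(right, 2) → (0, 3) facing down
no rival 2-sequence matches.

strafe(right, 2), strafe(right, 2)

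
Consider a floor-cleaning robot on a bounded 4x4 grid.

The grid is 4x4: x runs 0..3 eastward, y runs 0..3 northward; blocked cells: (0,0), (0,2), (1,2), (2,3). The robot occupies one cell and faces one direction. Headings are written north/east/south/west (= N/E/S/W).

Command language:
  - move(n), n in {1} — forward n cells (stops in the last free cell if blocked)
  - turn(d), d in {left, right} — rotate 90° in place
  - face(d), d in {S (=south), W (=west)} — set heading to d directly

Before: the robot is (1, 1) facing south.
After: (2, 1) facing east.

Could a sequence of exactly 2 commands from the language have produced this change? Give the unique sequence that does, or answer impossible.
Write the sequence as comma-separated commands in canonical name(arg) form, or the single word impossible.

turn(left), move(1)

key: position moved to (2,1) AND the heading swung to E — translation plus rotation needed
start: (1, 1) facing south
1. turn(left) → (1, 1) facing east
2. move(1) → (2, 1) facing east
uniquely the one of 25 2-step routes that fits.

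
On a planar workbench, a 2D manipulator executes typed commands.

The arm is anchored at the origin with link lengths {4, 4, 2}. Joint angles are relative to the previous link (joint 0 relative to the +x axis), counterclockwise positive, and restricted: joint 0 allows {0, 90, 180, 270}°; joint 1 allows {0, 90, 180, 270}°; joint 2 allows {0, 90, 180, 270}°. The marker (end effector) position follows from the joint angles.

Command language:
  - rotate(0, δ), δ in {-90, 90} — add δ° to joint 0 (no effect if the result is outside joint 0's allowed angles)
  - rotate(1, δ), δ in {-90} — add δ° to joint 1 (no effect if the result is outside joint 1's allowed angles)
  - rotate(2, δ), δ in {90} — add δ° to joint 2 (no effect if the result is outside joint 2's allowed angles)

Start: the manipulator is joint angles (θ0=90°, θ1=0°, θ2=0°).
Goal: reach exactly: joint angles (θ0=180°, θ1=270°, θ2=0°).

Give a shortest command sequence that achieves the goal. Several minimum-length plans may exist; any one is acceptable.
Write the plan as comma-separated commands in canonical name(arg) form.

begin: joint angles (θ0=90°, θ1=0°, θ2=0°)
t=1 rotate(1, -90) ⇒ joint angles (θ0=90°, θ1=270°, θ2=0°)
t=2 rotate(0, 90) ⇒ joint angles (θ0=180°, θ1=270°, θ2=0°)
shorter routes all fall short; 2 is best.

rotate(1, -90), rotate(0, 90)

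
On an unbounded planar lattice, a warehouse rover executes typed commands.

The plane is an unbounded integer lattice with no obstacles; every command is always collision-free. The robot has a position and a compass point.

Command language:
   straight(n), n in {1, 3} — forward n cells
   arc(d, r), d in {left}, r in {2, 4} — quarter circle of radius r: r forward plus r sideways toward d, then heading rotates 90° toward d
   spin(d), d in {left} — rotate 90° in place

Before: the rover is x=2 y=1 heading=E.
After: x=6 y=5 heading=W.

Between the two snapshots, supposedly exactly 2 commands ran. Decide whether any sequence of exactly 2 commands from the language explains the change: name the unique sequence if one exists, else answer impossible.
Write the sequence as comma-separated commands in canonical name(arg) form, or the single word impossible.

key: position moved to (6,5) AND the heading swung to W — translation plus rotation needed
from: x=2 y=1 heading=E
[1] after arc(left, 4): x=6 y=5 heading=N
[2] after spin(left): x=6 y=5 heading=W
uniquely the one of 25 2-step routes that fits.

arc(left, 4), spin(left)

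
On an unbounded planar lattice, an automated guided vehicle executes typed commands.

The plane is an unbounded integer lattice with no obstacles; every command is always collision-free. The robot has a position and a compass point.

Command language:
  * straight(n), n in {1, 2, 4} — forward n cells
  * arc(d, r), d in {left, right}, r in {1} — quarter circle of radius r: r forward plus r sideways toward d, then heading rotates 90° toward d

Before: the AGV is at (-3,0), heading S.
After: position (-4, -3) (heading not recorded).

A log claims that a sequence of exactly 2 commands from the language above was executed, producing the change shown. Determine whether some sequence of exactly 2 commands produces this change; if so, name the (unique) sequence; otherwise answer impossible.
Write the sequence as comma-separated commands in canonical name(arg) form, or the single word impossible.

straight(2), arc(right, 1)

key: order matters: swapping straight(2) and arc(right, 1) lands elsewhere
begin: at (-3,0), heading S
1. straight(2) → at (-3,-2), heading S
2. arc(right, 1) → at (-4,-3), heading W
no rival 2-sequence matches.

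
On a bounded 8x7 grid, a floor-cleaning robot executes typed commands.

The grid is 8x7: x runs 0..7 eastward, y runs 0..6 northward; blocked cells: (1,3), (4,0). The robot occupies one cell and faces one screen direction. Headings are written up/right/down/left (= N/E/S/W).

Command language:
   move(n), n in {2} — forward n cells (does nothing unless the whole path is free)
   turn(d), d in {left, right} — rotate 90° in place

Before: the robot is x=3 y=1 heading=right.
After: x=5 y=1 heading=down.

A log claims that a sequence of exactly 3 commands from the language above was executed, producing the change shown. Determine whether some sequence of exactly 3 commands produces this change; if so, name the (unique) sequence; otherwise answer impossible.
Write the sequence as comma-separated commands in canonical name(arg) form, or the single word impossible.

key: cell and facing (now S) both changed — the 3 commands mix motion and turning
begin: x=3 y=1 heading=right
t=1 move(2) ⇒ x=5 y=1 heading=right
t=2 turn(right) ⇒ x=5 y=1 heading=down
t=3 move(2) ⇒ x=5 y=1 heading=down
no rival 3-sequence matches.

move(2), turn(right), move(2)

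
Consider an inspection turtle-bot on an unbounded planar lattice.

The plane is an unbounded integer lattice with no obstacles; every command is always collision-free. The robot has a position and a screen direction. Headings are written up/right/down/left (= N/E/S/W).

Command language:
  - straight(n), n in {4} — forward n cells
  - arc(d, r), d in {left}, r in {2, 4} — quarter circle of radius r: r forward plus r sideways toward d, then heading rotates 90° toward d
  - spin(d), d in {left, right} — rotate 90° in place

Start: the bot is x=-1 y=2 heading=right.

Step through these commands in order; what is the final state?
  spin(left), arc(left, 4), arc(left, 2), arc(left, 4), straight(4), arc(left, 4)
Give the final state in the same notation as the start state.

start: x=-1 y=2 heading=right
step 1 (spin(left)): x=-1 y=2 heading=up
step 2 (arc(left, 4)): x=-5 y=6 heading=left
step 3 (arc(left, 2)): x=-7 y=4 heading=down
step 4 (arc(left, 4)): x=-3 y=0 heading=right
step 5 (straight(4)): x=1 y=0 heading=right
step 6 (arc(left, 4)): x=5 y=4 heading=up

x=5 y=4 heading=up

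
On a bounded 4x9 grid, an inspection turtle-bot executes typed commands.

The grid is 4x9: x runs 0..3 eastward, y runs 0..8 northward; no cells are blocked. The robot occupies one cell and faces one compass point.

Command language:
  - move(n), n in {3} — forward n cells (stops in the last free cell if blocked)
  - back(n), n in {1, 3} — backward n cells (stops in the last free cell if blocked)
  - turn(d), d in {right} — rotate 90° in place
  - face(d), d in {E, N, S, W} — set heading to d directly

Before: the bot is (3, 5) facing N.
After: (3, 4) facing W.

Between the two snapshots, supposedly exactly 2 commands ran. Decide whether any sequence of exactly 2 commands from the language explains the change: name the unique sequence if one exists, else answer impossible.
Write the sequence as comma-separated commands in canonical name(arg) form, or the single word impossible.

back(1), face(W)

key: position moved to (3,4) AND the heading swung to W — translation plus rotation needed
start: (3, 5) facing N
step 1 (back(1)): (3, 4) facing N
step 2 (face(W)): (3, 4) facing W
no other 2-command option fits: unique.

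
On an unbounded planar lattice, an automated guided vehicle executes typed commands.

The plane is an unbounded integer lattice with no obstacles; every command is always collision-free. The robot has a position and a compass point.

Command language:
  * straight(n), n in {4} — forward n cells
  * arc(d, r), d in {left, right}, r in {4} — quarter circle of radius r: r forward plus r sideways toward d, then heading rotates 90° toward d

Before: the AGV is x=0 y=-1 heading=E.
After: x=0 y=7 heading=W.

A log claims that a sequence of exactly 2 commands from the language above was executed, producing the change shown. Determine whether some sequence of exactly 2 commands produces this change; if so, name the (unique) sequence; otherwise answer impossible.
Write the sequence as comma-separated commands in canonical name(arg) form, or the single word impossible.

key: cell and facing (now W) both changed — the 2 commands mix motion and turning
from: x=0 y=-1 heading=E
t=1 arc(left, 4) ⇒ x=4 y=3 heading=N
t=2 arc(left, 4) ⇒ x=0 y=7 heading=W
no rival 2-sequence matches.

arc(left, 4), arc(left, 4)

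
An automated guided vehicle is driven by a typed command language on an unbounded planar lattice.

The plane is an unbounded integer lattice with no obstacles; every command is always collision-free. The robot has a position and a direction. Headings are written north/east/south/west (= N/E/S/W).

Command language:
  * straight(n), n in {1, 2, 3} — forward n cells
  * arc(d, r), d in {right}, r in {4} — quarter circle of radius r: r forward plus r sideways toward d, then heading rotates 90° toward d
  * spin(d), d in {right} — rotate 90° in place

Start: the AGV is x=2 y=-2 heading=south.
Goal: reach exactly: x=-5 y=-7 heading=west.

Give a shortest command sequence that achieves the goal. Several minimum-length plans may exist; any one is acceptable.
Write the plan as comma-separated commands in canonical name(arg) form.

straight(1), arc(right, 4), straight(3)

begin: x=2 y=-2 heading=south
[1] after straight(1): x=2 y=-3 heading=south
[2] after arc(right, 4): x=-2 y=-7 heading=west
[3] after straight(3): x=-5 y=-7 heading=west
minimal: 3 command(s), checked below 3.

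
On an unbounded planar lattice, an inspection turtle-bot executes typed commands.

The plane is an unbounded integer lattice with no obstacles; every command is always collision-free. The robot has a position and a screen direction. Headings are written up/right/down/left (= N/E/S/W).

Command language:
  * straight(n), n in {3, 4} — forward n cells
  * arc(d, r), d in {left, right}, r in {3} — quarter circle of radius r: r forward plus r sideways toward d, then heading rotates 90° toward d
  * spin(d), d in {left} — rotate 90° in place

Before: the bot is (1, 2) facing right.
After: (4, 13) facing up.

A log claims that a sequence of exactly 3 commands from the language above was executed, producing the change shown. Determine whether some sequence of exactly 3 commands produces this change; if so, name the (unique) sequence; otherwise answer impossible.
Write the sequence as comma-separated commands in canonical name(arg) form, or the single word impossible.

arc(left, 3), straight(4), straight(4)

key: running straight(4) before arc(left, 3) would end elsewhere — order is forced
start: (1, 2) facing right
t=1 arc(left, 3) ⇒ (4, 5) facing up
t=2 straight(4) ⇒ (4, 9) facing up
t=3 straight(4) ⇒ (4, 13) facing up
uniquely the one of 125 3-step routes that fits.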